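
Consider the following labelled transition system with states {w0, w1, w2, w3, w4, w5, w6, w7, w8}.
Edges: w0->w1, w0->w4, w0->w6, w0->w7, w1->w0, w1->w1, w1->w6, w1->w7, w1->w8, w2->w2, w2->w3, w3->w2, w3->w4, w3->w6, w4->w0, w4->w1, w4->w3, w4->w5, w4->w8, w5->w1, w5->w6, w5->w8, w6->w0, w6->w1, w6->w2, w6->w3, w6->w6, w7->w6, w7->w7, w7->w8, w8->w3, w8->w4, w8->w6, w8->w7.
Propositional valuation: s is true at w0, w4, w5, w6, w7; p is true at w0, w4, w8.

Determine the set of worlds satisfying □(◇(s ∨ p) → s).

Let φ = □(◇(s ∨ p) → s). Evaluate φ at each world:
  w0 (successors {w1, w4, w6, w7}): φ is false.
  w1 (successors {w0, w1, w6, w7, w8}): φ is false.
  w2 (successors {w2, w3}): φ is false.
  w3 (successors {w2, w4, w6}): φ is true.
  w4 (successors {w0, w1, w3, w5, w8}): φ is false.
  w5 (successors {w1, w6, w8}): φ is false.
  w6 (successors {w0, w1, w2, w3, w6}): φ is false.
  w7 (successors {w6, w7, w8}): φ is false.
  w8 (successors {w3, w4, w6, w7}): φ is false.
For instance, at w7:
  At w7: □(◇(s ∨ p) → s) requires ◇(s ∨ p) → s at every successor {w6, w7, w8}.
    ◇(s ∨ p) → s fails at w8, so □(◇(s ∨ p) → s) is false at w7.
      At w8: ◇(s ∨ p) is true, s is false, so ◇(s ∨ p) → s is false.
Satisfying worlds: {w3}

w3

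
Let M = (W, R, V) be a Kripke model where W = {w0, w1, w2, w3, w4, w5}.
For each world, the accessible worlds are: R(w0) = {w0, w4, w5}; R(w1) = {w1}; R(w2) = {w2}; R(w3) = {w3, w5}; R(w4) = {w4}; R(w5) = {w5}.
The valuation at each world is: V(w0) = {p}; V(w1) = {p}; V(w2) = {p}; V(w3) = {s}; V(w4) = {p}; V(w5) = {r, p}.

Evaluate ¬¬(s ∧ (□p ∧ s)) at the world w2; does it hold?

No

At w2: ¬(s ∧ (□p ∧ s)) is true, so ¬¬(s ∧ (□p ∧ s)) is false.
  At w2: s ∧ (□p ∧ s) is false, so ¬(s ∧ (□p ∧ s)) is true.
    At w2: s is false, □p ∧ s is false, so s ∧ (□p ∧ s) is false.
      At w2: □p is true, s is false, so □p ∧ s is false.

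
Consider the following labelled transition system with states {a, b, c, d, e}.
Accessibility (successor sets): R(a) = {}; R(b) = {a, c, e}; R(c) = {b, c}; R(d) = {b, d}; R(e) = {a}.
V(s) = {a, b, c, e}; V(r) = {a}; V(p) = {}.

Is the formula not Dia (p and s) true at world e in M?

Yes

At e: Dia (p and s) is false, so not Dia (p and s) is true.
  At e: Dia (p and s) requires p and s at some successor in {a}.
    At a: p and s is false.
  So Dia (p and s) is false at e.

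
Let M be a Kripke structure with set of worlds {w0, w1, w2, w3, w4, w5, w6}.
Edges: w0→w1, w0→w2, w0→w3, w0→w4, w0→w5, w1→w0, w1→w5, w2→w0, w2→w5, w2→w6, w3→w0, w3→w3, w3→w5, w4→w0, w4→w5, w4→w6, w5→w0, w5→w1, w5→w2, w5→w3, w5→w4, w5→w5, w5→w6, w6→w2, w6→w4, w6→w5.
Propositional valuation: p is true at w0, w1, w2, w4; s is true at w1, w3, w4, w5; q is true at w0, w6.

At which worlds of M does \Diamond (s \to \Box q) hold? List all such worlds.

Recall that \Box ψ holds at a world iff ψ holds at every accessible world, and \Diamond ψ holds iff ψ holds at some accessible world.
Let φ = \Diamond (s \to \Box q). Evaluate φ at each world:
  w0 (successors {w1, w2, w3, w4, w5}): φ is true.
  w1 (successors {w0, w5}): φ is true.
  w2 (successors {w0, w5, w6}): φ is true.
  w3 (successors {w0, w3, w5}): φ is true.
  w4 (successors {w0, w5, w6}): φ is true.
  w5 (successors {w0, w1, w2, w3, w4, w5, w6}): φ is true.
  w6 (successors {w2, w4, w5}): φ is true.
For instance, at w0:
  At w0: \Diamond (s \to \Box q) requires s \to \Box q at some successor in {w1, w2, w3, w4, w5}.
    s \to \Box q holds at w2, so \Diamond (s \to \Box q) is true at w0.
      At w2: s is false, \Box q is false, so s \to \Box q is true.
Satisfying worlds: {w0, w1, w2, w3, w4, w5, w6}

w0, w1, w2, w3, w4, w5, w6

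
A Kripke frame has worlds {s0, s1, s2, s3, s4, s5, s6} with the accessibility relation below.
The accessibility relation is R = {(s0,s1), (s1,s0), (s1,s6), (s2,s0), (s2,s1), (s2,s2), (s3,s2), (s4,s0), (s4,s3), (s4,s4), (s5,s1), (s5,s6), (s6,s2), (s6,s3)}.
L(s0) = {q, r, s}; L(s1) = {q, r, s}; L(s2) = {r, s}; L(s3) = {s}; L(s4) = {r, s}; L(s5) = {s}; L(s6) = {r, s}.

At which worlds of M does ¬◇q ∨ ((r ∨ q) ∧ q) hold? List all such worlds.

s0, s1, s3, s6

Let φ = ¬◇q ∨ ((r ∨ q) ∧ q). Evaluate φ at each world:
  s0 (successors {s1}): φ is true.
  s1 (successors {s0, s6}): φ is true.
  s2 (successors {s0, s1, s2}): φ is false.
  s3 (successors {s2}): φ is true.
  s4 (successors {s0, s3, s4}): φ is false.
  s5 (successors {s1, s6}): φ is false.
  s6 (successors {s2, s3}): φ is true.
For instance, at s2:
  At s2: ¬◇q is false, (r ∨ q) ∧ q is false, so ¬◇q ∨ ((r ∨ q) ∧ q) is false.
    At s2: ◇q is true, so ¬◇q is false.
      At s2: ◇q requires q at some successor in {s0, s1, s2}.
        q holds at s0, so ◇q is true at s2.
Satisfying worlds: {s0, s1, s3, s6}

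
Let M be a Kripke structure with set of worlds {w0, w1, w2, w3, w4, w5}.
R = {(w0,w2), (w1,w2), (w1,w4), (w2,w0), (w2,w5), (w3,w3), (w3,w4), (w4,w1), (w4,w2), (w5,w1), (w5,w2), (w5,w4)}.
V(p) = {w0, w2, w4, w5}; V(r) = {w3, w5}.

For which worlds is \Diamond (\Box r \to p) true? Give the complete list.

w0, w1, w2, w3, w4, w5

Let φ = \Diamond (\Box r \to p). Evaluate φ at each world:
  w0 (successors {w2}): φ is true.
  w1 (successors {w2, w4}): φ is true.
  w2 (successors {w0, w5}): φ is true.
  w3 (successors {w3, w4}): φ is true.
  w4 (successors {w1, w2}): φ is true.
  w5 (successors {w1, w2, w4}): φ is true.
For instance, at w0:
  At w0: \Diamond (\Box r \to p) requires \Box r \to p at some successor in {w2}.
    \Box r \to p holds at w2, so \Diamond (\Box r \to p) is true at w0.
      At w2: \Box r is false, p is true, so \Box r \to p is true.
Satisfying worlds: {w0, w1, w2, w3, w4, w5}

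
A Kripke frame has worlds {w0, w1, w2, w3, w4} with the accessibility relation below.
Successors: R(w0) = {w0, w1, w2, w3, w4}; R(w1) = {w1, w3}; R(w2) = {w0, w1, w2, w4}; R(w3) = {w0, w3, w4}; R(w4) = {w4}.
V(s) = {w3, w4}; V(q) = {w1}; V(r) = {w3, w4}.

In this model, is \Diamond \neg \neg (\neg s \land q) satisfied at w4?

No

Recall that \Diamond ψ holds at a world iff ψ holds at some accessible world.
At w4: \Diamond \neg \neg (\neg s \land q) requires \neg \neg (\neg s \land q) at some successor in {w4}.
  At w4: \neg \neg (\neg s \land q) is false.
So \Diamond \neg \neg (\neg s \land q) is false at w4.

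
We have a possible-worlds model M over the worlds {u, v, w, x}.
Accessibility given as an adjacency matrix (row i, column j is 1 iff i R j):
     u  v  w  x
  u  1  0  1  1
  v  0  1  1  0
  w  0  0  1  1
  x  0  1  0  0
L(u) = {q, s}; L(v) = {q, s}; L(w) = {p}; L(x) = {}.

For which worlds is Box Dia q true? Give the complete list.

x

Let φ = Box Dia q. Evaluate φ at each world:
  u (successors {u, w, x}): φ is false.
  v (successors {v, w}): φ is false.
  w (successors {w, x}): φ is false.
  x (successors {v}): φ is true.
For instance, at u:
  At u: Box Dia q requires Dia q at every successor {u, w, x}.
    Dia q fails at w, so Box Dia q is false at u.
      At w: Dia q requires q at some successor in {w, x}.
        At w: q is false.
        At x: q is false.
      So Dia q is false at w.
Satisfying worlds: {x}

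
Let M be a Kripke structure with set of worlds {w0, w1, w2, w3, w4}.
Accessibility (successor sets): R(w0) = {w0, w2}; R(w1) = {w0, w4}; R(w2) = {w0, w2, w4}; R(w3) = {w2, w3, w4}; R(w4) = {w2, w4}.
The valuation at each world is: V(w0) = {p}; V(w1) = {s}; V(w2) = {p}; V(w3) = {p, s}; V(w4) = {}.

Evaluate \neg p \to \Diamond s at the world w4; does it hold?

At w4: \neg p is true, \Diamond s is false, so \neg p \to \Diamond s is false.
  At w4: \Diamond s requires s at some successor in {w2, w4}.
    At w2: s is false.
    At w4: s is false.
  So \Diamond s is false at w4.

No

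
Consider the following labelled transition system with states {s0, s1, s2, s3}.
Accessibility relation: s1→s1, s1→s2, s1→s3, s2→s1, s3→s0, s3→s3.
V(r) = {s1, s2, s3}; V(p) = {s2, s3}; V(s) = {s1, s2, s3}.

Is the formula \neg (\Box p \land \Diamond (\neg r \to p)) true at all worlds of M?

Let φ = \neg (\Box p \land \Diamond (\neg r \to p)). Evaluate φ at each world:
  s0 (successors ∅): φ is true.
  s1 (successors {s1, s2, s3}): φ is true.
  s2 (successors {s1}): φ is true.
  s3 (successors {s0, s3}): φ is true.
For instance, at s2:
  At s2: \Box p \land \Diamond (\neg r \to p) is false, so \neg (\Box p \land \Diamond (\neg r \to p)) is true.
    At s2: \Box p is false, \Diamond (\neg r \to p) is true, so \Box p \land \Diamond (\neg r \to p) is false.
      At s2: \Box p requires p at every successor {s1}.
        p fails at s1, so \Box p is false at s2.
      At s2: \Diamond (\neg r \to p) requires \neg r \to p at some successor in {s1}.
        \neg r \to p holds at s1, so \Diamond (\neg r \to p) is true at s2.

Yes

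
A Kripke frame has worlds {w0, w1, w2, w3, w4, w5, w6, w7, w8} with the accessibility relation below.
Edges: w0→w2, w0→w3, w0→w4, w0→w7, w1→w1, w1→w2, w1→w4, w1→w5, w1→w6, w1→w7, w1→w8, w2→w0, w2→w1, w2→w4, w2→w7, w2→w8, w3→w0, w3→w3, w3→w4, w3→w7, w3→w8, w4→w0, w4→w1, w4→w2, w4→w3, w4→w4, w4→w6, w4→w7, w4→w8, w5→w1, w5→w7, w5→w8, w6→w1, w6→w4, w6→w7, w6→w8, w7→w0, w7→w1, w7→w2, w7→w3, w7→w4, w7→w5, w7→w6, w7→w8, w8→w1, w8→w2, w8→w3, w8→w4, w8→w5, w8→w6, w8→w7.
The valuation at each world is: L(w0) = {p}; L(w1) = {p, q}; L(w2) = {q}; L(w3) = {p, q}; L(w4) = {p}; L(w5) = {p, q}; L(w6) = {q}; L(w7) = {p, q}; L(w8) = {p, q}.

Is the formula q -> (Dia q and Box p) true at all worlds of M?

Let φ = q -> (Dia q and Box p). Evaluate φ at each world:
  w0 (successors {w2, w3, w4, w7}): φ is true.
  w1 (successors {w1, w2, w4, w5, w6, w7, w8}): φ is false.
  w2 (successors {w0, w1, w4, w7, w8}): φ is true.
  w3 (successors {w0, w3, w4, w7, w8}): φ is true.
  w4 (successors {w0, w1, w2, w3, w4, w6, w7, w8}): φ is true.
  w5 (successors {w1, w7, w8}): φ is true.
  w6 (successors {w1, w4, w7, w8}): φ is true.
  w7 (successors {w0, w1, w2, w3, w4, w5, w6, w8}): φ is false.
  w8 (successors {w1, w2, w3, w4, w5, w6, w7}): φ is false.
Detail at w1 (counterexample):
  At w1: q is true, Dia q and Box p is false, so q -> (Dia q and Box p) is false.
    At w1: Dia q is true, Box p is false, so Dia q and Box p is false.
      At w1: Dia q requires q at some successor in {w1, w2, w4, w5, w6, w7, w8}.
        q holds at w1, so Dia q is true at w1.
      At w1: Box p requires p at every successor {w1, w2, w4, w5, w6, w7, w8}.
        p fails at w2, so Box p is false at w1.

No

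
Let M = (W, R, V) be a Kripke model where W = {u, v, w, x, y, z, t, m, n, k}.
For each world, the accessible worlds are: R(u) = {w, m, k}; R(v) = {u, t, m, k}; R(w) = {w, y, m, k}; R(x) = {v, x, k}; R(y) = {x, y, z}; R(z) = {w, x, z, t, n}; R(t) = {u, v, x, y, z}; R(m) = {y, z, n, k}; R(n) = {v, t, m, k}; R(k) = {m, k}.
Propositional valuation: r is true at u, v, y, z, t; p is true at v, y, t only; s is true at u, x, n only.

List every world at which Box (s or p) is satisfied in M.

none

Let φ = Box (s or p). Evaluate φ at each world:
  u (successors {w, m, k}): φ is false.
  v (successors {u, t, m, k}): φ is false.
  w (successors {w, y, m, k}): φ is false.
  x (successors {v, x, k}): φ is false.
  y (successors {x, y, z}): φ is false.
  z (successors {w, x, z, t, n}): φ is false.
  t (successors {u, v, x, y, z}): φ is false.
  m (successors {y, z, n, k}): φ is false.
  n (successors {v, t, m, k}): φ is false.
  k (successors {m, k}): φ is false.
For instance, at y:
  At y: Box (s or p) requires s or p at every successor {x, y, z}.
    s or p fails at z, so Box (s or p) is false at y.
Satisfying worlds: none.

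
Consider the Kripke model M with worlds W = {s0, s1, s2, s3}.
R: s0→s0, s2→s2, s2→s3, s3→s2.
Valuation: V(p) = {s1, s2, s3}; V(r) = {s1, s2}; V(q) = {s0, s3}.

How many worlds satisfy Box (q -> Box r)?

3

Let φ = Box (q -> Box r). Evaluate φ at each world:
  s0 (successors {s0}): φ is false.
  s1 (successors ∅): φ is true.
  s2 (successors {s2, s3}): φ is true.
  s3 (successors {s2}): φ is true.
For instance, at s2:
  At s2: Box (q -> Box r) requires q -> Box r at every successor {s2, s3}.
      At s2: q is false, Box r is false, so q -> Box r is true.
      At s3: q is true, Box r is true, so q -> Box r is true.
  So Box (q -> Box r) is true at s2.
Satisfying worlds: {s1, s2, s3}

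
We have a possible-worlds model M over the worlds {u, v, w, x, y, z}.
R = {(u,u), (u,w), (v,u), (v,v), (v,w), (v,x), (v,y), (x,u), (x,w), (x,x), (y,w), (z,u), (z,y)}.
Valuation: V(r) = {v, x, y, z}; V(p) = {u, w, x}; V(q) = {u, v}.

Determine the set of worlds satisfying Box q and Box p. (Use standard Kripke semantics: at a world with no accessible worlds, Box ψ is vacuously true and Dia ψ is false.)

Recall that Box ψ holds at a world iff ψ holds at every accessible world, and Dia ψ holds iff ψ holds at some accessible world.
Let φ = Box q and Box p. Evaluate φ at each world:
  u (successors {u, w}): φ is false.
  v (successors {u, v, w, x, y}): φ is false.
  w (successors ∅): φ is true.
  x (successors {u, w, x}): φ is false.
  y (successors {w}): φ is false.
  z (successors {u, y}): φ is false.
For instance, at x:
  At x: Box q is false, Box p is true, so Box q and Box p is false.
    At x: Box q requires q at every successor {u, w, x}.
      q fails at w, so Box q is false at x.
    At x: Box p requires p at every successor {u, w, x}.
      At u: p is true.
      At w: p is true.
      At x: p is true.
    So Box p is true at x.
Satisfying worlds: {w}

w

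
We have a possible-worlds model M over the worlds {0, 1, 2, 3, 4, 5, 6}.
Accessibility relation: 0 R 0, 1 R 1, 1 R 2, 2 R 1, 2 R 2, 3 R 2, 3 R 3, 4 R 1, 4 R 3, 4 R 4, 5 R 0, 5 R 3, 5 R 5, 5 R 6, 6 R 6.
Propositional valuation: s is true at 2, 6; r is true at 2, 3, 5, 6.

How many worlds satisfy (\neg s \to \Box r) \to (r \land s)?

Let φ = (\neg s \to \Box r) \to (r \land s). Evaluate φ at each world:
  0 (successors {0}): φ is true.
  1 (successors {1, 2}): φ is true.
  2 (successors {1, 2}): φ is true.
  3 (successors {2, 3}): φ is false.
  4 (successors {1, 3, 4}): φ is true.
  5 (successors {0, 3, 5, 6}): φ is true.
  6 (successors {6}): φ is true.
For instance, at 0:
  At 0: \neg s \to \Box r is false, r \land s is false, so (\neg s \to \Box r) \to (r \land s) is true.
    At 0: \neg s is true, \Box r is false, so \neg s \to \Box r is false.
      At 0: \Box r requires r at every successor {0}.
        r fails at 0, so \Box r is false at 0.
Satisfying worlds: {0, 1, 2, 4, 5, 6}

6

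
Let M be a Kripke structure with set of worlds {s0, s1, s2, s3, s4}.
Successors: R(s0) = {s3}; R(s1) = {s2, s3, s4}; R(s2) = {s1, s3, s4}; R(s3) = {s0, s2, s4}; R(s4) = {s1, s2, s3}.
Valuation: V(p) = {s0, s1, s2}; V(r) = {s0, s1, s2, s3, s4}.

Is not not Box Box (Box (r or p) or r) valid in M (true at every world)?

Recall that Box ψ holds at a world iff ψ holds at every accessible world, and Dia ψ holds iff ψ holds at some accessible world.
Let φ = not not Box Box (Box (r or p) or r). Evaluate φ at each world:
  s0 (successors {s3}): φ is true.
  s1 (successors {s2, s3, s4}): φ is true.
  s2 (successors {s1, s3, s4}): φ is true.
  s3 (successors {s0, s2, s4}): φ is true.
  s4 (successors {s1, s2, s3}): φ is true.
For instance, at s1:
  At s1: not Box Box (Box (r or p) or r) is false, so not not Box Box (Box (r or p) or r) is true.
    At s1: Box Box (Box (r or p) or r) is true, so not Box Box (Box (r or p) or r) is false.
      At s1: Box Box (Box (r or p) or r) requires Box (Box (r or p) or r) at every successor {s2, s3, s4}.
        At s2: Box (Box (r or p) or r) is true.
        At s3: Box (Box (r or p) or r) is true.
        At s4: Box (Box (r or p) or r) is true.
      So Box Box (Box (r or p) or r) is true at s1.

Yes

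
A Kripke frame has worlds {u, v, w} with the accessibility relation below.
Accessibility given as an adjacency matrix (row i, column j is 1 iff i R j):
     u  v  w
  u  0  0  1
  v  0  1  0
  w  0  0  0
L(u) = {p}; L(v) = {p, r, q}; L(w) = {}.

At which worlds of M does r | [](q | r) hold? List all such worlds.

v, w

Let φ = r | [](q | r). Evaluate φ at each world:
  u (successors {w}): φ is false.
  v (successors {v}): φ is true.
  w (successors ∅): φ is true.
For instance, at u:
  At u: r is false, [](q | r) is false, so r | [](q | r) is false.
    At u: [](q | r) requires q | r at every successor {w}.
      q | r fails at w, so [](q | r) is false at u.
Satisfying worlds: {v, w}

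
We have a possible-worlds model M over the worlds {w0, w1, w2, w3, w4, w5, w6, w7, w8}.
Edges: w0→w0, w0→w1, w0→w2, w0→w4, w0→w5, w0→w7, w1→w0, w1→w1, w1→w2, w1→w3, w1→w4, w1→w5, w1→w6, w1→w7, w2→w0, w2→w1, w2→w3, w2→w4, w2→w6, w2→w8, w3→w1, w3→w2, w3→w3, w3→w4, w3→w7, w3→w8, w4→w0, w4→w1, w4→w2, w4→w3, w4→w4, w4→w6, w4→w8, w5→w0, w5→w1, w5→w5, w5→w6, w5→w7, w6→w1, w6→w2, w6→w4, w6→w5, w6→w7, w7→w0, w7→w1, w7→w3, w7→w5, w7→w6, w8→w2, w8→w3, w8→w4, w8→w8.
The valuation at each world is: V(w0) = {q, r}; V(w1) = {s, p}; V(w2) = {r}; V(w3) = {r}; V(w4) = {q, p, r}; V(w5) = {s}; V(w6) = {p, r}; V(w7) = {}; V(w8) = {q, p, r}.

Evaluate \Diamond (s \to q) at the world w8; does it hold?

Yes

Recall that \Diamond ψ holds at a world iff ψ holds at some accessible world.
At w8: \Diamond (s \to q) requires s \to q at some successor in {w2, w3, w4, w8}.
  s \to q holds at w2, so \Diamond (s \to q) is true at w8.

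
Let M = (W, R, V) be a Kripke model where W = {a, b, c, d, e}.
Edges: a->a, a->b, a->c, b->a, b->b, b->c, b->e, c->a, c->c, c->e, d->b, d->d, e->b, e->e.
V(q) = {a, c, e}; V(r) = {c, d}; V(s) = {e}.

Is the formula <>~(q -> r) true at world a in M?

Yes

Recall that <>ψ holds at a world iff ψ holds at some accessible world.
At a: <>~(q -> r) requires ~(q -> r) at some successor in {a, b, c}.
  ~(q -> r) holds at a, so <>~(q -> r) is true at a.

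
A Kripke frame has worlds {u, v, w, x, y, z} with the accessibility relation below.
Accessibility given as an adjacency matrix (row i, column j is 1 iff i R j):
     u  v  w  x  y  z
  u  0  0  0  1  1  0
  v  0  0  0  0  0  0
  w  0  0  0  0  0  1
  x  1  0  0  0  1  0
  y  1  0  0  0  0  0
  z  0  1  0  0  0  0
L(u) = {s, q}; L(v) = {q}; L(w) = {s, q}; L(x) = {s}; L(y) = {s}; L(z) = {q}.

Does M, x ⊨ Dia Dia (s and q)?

Yes

At x: Dia Dia (s and q) requires Dia (s and q) at some successor in {u, y}.
  Dia (s and q) holds at y, so Dia Dia (s and q) is true at x.
    At y: Dia (s and q) requires s and q at some successor in {u}.
      s and q holds at u, so Dia (s and q) is true at y.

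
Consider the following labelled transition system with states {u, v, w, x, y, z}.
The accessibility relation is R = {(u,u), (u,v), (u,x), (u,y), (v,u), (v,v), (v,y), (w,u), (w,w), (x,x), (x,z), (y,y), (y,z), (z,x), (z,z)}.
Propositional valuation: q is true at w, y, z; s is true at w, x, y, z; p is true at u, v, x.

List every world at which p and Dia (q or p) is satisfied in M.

u, v, x

Let φ = p and Dia (q or p). Evaluate φ at each world:
  u (successors {u, v, x, y}): φ is true.
  v (successors {u, v, y}): φ is true.
  w (successors {u, w}): φ is false.
  x (successors {x, z}): φ is true.
  y (successors {y, z}): φ is false.
  z (successors {x, z}): φ is false.
For instance, at x:
  At x: p is true, Dia (q or p) is true, so p and Dia (q or p) is true.
    At x: Dia (q or p) requires q or p at some successor in {x, z}.
      q or p holds at x, so Dia (q or p) is true at x.
Satisfying worlds: {u, v, x}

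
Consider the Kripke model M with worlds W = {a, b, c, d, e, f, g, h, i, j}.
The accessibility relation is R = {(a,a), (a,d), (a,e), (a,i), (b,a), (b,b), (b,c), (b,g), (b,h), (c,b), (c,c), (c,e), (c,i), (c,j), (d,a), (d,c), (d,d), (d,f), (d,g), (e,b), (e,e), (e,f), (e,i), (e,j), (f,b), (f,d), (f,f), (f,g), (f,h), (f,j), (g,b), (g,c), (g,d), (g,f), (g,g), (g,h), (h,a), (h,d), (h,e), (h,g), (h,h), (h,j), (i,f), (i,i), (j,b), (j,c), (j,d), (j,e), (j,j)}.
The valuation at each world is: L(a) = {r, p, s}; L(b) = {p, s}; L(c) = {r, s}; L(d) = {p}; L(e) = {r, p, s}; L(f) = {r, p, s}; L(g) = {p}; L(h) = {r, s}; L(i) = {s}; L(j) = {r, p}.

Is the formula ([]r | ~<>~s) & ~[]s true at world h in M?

At h: []r | ~<>~s is false, ~[]s is true, so ([]r | ~<>~s) & ~[]s is false.
  At h: []r is false, ~<>~s is false, so []r | ~<>~s is false.
    At h: []r requires r at every successor {a, d, e, g, h, j}.
      r fails at d, so []r is false at h.
    At h: <>~s is true, so ~<>~s is false.
      At h: <>~s requires ~s at some successor in {a, d, e, g, h, j}.
        ~s holds at d, so <>~s is true at h.
  At h: []s is false, so ~[]s is true.
    At h: []s requires s at every successor {a, d, e, g, h, j}.
      s fails at d, so []s is false at h.

No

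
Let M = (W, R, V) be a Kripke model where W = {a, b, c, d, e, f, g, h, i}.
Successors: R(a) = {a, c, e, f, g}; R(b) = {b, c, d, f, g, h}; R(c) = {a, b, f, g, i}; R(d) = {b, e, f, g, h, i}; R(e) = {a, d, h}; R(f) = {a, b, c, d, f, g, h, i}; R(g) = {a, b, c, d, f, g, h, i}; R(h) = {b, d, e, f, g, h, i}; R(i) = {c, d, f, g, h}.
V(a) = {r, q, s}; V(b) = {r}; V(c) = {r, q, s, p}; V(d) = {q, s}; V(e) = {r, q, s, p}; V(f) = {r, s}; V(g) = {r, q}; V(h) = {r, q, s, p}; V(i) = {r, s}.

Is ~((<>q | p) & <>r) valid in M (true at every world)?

Let φ = ~((<>q | p) & <>r). Evaluate φ at each world:
  a (successors {a, c, e, f, g}): φ is false.
  b (successors {b, c, d, f, g, h}): φ is false.
  c (successors {a, b, f, g, i}): φ is false.
  d (successors {b, e, f, g, h, i}): φ is false.
  e (successors {a, d, h}): φ is false.
  f (successors {a, b, c, d, f, g, h, i}): φ is false.
  g (successors {a, b, c, d, f, g, h, i}): φ is false.
  h (successors {b, d, e, f, g, h, i}): φ is false.
  i (successors {c, d, f, g, h}): φ is false.
Detail at a (counterexample):
  At a: (<>q | p) & <>r is true, so ~((<>q | p) & <>r) is false.
    At a: <>q | p is true, <>r is true, so (<>q | p) & <>r is true.
      At a: <>q is true, p is false, so <>q | p is true.
      At a: <>r requires r at some successor in {a, c, e, f, g}.
        r holds at a, so <>r is true at a.

No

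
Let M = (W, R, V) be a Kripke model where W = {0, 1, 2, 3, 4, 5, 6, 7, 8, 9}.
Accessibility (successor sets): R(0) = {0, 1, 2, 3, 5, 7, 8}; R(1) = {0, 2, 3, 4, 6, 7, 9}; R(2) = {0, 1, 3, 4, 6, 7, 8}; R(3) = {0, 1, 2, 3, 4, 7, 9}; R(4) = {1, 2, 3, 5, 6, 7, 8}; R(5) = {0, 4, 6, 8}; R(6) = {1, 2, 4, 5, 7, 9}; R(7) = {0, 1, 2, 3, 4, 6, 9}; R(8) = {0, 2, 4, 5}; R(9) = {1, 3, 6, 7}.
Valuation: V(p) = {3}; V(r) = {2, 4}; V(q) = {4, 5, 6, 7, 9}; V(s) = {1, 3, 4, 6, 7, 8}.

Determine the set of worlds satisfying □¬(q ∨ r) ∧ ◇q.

Let φ = □¬(q ∨ r) ∧ ◇q. Evaluate φ at each world:
  0 (successors {0, 1, 2, 3, 5, 7, 8}): φ is false.
  1 (successors {0, 2, 3, 4, 6, 7, 9}): φ is false.
  2 (successors {0, 1, 3, 4, 6, 7, 8}): φ is false.
  3 (successors {0, 1, 2, 3, 4, 7, 9}): φ is false.
  4 (successors {1, 2, 3, 5, 6, 7, 8}): φ is false.
  5 (successors {0, 4, 6, 8}): φ is false.
  6 (successors {1, 2, 4, 5, 7, 9}): φ is false.
  7 (successors {0, 1, 2, 3, 4, 6, 9}): φ is false.
  8 (successors {0, 2, 4, 5}): φ is false.
  9 (successors {1, 3, 6, 7}): φ is false.
For instance, at 9:
  At 9: □¬(q ∨ r) is false, ◇q is true, so □¬(q ∨ r) ∧ ◇q is false.
    At 9: □¬(q ∨ r) requires ¬(q ∨ r) at every successor {1, 3, 6, 7}.
      ¬(q ∨ r) fails at 6, so □¬(q ∨ r) is false at 9.
    At 9: ◇q requires q at some successor in {1, 3, 6, 7}.
      q holds at 6, so ◇q is true at 9.
Satisfying worlds: none.

none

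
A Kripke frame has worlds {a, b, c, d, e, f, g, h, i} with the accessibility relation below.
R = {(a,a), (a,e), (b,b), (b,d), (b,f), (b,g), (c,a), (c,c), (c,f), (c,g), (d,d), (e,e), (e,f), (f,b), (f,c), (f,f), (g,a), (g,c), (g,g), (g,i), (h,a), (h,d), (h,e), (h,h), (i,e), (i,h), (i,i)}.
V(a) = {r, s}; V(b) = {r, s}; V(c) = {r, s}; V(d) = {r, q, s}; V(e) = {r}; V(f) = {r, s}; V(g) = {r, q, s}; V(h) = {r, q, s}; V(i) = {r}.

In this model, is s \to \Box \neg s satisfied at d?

No

At d: s is true, \Box \neg s is false, so s \to \Box \neg s is false.
  At d: \Box \neg s requires \neg s at every successor {d}.
    \neg s fails at d, so \Box \neg s is false at d.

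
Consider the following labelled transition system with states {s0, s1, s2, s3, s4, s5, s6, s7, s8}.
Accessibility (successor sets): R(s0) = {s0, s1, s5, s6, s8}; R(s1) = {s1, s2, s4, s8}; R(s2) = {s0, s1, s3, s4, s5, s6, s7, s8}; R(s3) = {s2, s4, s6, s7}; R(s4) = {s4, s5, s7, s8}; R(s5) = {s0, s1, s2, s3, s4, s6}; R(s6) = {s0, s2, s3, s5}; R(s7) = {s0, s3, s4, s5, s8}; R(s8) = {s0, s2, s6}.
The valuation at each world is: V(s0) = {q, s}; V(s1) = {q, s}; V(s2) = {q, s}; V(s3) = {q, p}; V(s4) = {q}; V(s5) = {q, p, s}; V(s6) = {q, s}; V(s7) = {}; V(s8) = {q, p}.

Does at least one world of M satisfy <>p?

Yes

Let φ = <>p. Evaluate φ at each world:
  s0 (successors {s0, s1, s5, s6, s8}): φ is true.
  s1 (successors {s1, s2, s4, s8}): φ is true.
  s2 (successors {s0, s1, s3, s4, s5, s6, s7, s8}): φ is true.
  s3 (successors {s2, s4, s6, s7}): φ is false.
  s4 (successors {s4, s5, s7, s8}): φ is true.
  s5 (successors {s0, s1, s2, s3, s4, s6}): φ is true.
  s6 (successors {s0, s2, s3, s5}): φ is true.
  s7 (successors {s0, s3, s4, s5, s8}): φ is true.
  s8 (successors {s0, s2, s6}): φ is false.
Detail at s0 (witness):
  At s0: <>p requires p at some successor in {s0, s1, s5, s6, s8}.
    p holds at s5, so <>p is true at s0.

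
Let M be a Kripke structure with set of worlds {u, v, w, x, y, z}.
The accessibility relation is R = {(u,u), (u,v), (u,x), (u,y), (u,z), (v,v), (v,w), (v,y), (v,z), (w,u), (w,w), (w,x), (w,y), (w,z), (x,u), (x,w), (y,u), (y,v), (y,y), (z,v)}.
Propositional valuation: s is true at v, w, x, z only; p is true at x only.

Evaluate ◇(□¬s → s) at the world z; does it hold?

Recall that □ψ holds at a world iff ψ holds at every accessible world, and ◇ψ holds iff ψ holds at some accessible world.
At z: ◇(□¬s → s) requires □¬s → s at some successor in {v}.
  □¬s → s holds at v, so ◇(□¬s → s) is true at z.
    At v: □¬s is false, s is true, so □¬s → s is true.
      At v: □¬s requires ¬s at every successor {v, w, y, z}.
        ¬s fails at v, so □¬s is false at v.

Yes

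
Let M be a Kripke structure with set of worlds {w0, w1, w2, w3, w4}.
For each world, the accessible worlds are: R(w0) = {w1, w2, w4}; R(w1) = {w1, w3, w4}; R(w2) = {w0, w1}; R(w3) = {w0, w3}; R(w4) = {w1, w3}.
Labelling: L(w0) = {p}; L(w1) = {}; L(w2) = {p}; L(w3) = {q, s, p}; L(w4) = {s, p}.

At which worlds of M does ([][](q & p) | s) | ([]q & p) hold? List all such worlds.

w3, w4

Let φ = ([][](q & p) | s) | ([]q & p). Evaluate φ at each world:
  w0 (successors {w1, w2, w4}): φ is false.
  w1 (successors {w1, w3, w4}): φ is false.
  w2 (successors {w0, w1}): φ is false.
  w3 (successors {w0, w3}): φ is true.
  w4 (successors {w1, w3}): φ is true.
For instance, at w1:
  At w1: [][](q & p) | s is false, []q & p is false, so ([][](q & p) | s) | ([]q & p) is false.
    At w1: [][](q & p) is false, s is false, so [][](q & p) | s is false.
      At w1: [][](q & p) requires [](q & p) at every successor {w1, w3, w4}.
        [](q & p) fails at w1, so [][](q & p) is false at w1.
    At w1: []q is false, p is false, so []q & p is false.
      At w1: []q requires q at every successor {w1, w3, w4}.
        q fails at w1, so []q is false at w1.
Satisfying worlds: {w3, w4}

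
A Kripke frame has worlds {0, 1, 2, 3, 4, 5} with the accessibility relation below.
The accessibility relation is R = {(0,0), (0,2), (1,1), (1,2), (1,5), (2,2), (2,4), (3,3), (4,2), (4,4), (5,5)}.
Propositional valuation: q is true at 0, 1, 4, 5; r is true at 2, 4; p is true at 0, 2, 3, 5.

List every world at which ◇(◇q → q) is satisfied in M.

0, 1, 2, 3, 4, 5

Let φ = ◇(◇q → q). Evaluate φ at each world:
  0 (successors {0, 2}): φ is true.
  1 (successors {1, 2, 5}): φ is true.
  2 (successors {2, 4}): φ is true.
  3 (successors {3}): φ is true.
  4 (successors {2, 4}): φ is true.
  5 (successors {5}): φ is true.
For instance, at 2:
  At 2: ◇(◇q → q) requires ◇q → q at some successor in {2, 4}.
    ◇q → q holds at 4, so ◇(◇q → q) is true at 2.
      At 4: ◇q is true, q is true, so ◇q → q is true.
Satisfying worlds: {0, 1, 2, 3, 4, 5}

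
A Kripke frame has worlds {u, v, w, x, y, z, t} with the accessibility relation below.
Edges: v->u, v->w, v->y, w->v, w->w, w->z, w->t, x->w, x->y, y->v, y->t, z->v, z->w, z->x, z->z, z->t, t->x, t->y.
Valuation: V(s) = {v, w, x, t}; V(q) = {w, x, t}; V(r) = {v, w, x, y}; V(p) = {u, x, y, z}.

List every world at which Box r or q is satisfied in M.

Recall that Box ψ holds at a world iff ψ holds at every accessible world, and Dia ψ holds iff ψ holds at some accessible world.
Let φ = Box r or q. Evaluate φ at each world:
  u (successors ∅): φ is true.
  v (successors {u, w, y}): φ is false.
  w (successors {v, w, z, t}): φ is true.
  x (successors {w, y}): φ is true.
  y (successors {v, t}): φ is false.
  z (successors {v, w, x, z, t}): φ is false.
  t (successors {x, y}): φ is true.
For instance, at z:
  At z: Box r is false, q is false, so Box r or q is false.
    At z: Box r requires r at every successor {v, w, x, z, t}.
      r fails at z, so Box r is false at z.
Satisfying worlds: {u, w, x, t}

u, w, x, t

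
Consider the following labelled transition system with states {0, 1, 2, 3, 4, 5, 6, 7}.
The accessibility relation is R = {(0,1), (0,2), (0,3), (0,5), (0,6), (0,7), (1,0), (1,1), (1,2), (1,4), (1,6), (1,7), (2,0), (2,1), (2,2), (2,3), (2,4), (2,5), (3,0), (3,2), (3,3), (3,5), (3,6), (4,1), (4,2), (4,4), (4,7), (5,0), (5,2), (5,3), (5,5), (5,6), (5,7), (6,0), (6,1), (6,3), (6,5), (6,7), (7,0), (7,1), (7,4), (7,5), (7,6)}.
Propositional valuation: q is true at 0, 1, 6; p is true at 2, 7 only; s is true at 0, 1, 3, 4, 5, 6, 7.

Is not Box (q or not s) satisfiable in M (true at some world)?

Yes

Recall that Box ψ holds at a world iff ψ holds at every accessible world, and Dia ψ holds iff ψ holds at some accessible world.
Let φ = not Box (q or not s). Evaluate φ at each world:
  0 (successors {1, 2, 3, 5, 6, 7}): φ is true.
  1 (successors {0, 1, 2, 4, 6, 7}): φ is true.
  2 (successors {0, 1, 2, 3, 4, 5}): φ is true.
  3 (successors {0, 2, 3, 5, 6}): φ is true.
  4 (successors {1, 2, 4, 7}): φ is true.
  5 (successors {0, 2, 3, 5, 6, 7}): φ is true.
  6 (successors {0, 1, 3, 5, 7}): φ is true.
  7 (successors {0, 1, 4, 5, 6}): φ is true.
Detail at 0 (witness):
  At 0: Box (q or not s) is false, so not Box (q or not s) is true.
    At 0: Box (q or not s) requires q or not s at every successor {1, 2, 3, 5, 6, 7}.
      q or not s fails at 3, so Box (q or not s) is false at 0.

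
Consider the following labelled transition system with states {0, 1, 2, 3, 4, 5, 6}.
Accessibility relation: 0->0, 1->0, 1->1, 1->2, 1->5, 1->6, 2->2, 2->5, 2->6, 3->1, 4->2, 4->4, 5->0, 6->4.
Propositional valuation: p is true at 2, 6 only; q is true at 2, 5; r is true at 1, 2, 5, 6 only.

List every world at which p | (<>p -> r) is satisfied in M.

Let φ = p | (<>p -> r). Evaluate φ at each world:
  0 (successors {0}): φ is true.
  1 (successors {0, 1, 2, 5, 6}): φ is true.
  2 (successors {2, 5, 6}): φ is true.
  3 (successors {1}): φ is true.
  4 (successors {2, 4}): φ is false.
  5 (successors {0}): φ is true.
  6 (successors {4}): φ is true.
For instance, at 0:
  At 0: p is false, <>p -> r is true, so p | (<>p -> r) is true.
    At 0: <>p is false, r is false, so <>p -> r is true.
      At 0: <>p requires p at some successor in {0}.
        At 0: p is false.
      So <>p is false at 0.
Satisfying worlds: {0, 1, 2, 3, 5, 6}

0, 1, 2, 3, 5, 6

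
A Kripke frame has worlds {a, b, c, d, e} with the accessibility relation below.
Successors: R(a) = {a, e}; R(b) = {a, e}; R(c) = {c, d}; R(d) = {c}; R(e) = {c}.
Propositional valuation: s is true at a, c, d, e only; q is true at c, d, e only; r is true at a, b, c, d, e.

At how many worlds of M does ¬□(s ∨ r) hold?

0

Recall that □ψ holds at a world iff ψ holds at every accessible world, and ◇ψ holds iff ψ holds at some accessible world.
Let φ = ¬□(s ∨ r). Evaluate φ at each world:
  a (successors {a, e}): φ is false.
  b (successors {a, e}): φ is false.
  c (successors {c, d}): φ is false.
  d (successors {c}): φ is false.
  e (successors {c}): φ is false.
For instance, at b:
  At b: □(s ∨ r) is true, so ¬□(s ∨ r) is false.
    At b: □(s ∨ r) requires s ∨ r at every successor {a, e}.
      At a: s ∨ r is true.
      At e: s ∨ r is true.
    So □(s ∨ r) is true at b.
Satisfying worlds: none.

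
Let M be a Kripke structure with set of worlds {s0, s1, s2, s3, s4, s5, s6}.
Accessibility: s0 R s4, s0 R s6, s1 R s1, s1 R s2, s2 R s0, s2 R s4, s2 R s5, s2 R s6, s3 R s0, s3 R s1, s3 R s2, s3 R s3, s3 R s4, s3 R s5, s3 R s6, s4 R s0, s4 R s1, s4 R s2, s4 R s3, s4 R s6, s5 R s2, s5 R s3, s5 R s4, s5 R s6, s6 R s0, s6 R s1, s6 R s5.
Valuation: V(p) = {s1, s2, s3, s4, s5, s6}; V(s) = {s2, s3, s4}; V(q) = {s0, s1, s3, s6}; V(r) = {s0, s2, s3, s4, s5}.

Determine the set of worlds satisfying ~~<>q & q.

s0, s1, s3, s6

Let φ = ~~<>q & q. Evaluate φ at each world:
  s0 (successors {s4, s6}): φ is true.
  s1 (successors {s1, s2}): φ is true.
  s2 (successors {s0, s4, s5, s6}): φ is false.
  s3 (successors {s0, s1, s2, s3, s4, s5, s6}): φ is true.
  s4 (successors {s0, s1, s2, s3, s6}): φ is false.
  s5 (successors {s2, s3, s4, s6}): φ is false.
  s6 (successors {s0, s1, s5}): φ is true.
For instance, at s3:
  At s3: ~~<>q is true, q is true, so ~~<>q & q is true.
    At s3: ~<>q is false, so ~~<>q is true.
      At s3: <>q is true, so ~<>q is false.
Satisfying worlds: {s0, s1, s3, s6}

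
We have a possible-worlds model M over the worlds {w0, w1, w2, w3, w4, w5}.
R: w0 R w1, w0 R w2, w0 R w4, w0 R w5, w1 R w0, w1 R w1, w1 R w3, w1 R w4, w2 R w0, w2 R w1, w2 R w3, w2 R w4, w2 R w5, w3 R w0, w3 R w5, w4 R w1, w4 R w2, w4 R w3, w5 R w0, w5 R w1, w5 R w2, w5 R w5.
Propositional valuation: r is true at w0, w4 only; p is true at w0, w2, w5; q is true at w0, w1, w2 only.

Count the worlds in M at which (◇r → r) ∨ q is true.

4

Let φ = (◇r → r) ∨ q. Evaluate φ at each world:
  w0 (successors {w1, w2, w4, w5}): φ is true.
  w1 (successors {w0, w1, w3, w4}): φ is true.
  w2 (successors {w0, w1, w3, w4, w5}): φ is true.
  w3 (successors {w0, w5}): φ is false.
  w4 (successors {w1, w2, w3}): φ is true.
  w5 (successors {w0, w1, w2, w5}): φ is false.
For instance, at w2:
  At w2: ◇r → r is false, q is true, so (◇r → r) ∨ q is true.
    At w2: ◇r is true, r is false, so ◇r → r is false.
      At w2: ◇r requires r at some successor in {w0, w1, w3, w4, w5}.
        r holds at w0, so ◇r is true at w2.
Satisfying worlds: {w0, w1, w2, w4}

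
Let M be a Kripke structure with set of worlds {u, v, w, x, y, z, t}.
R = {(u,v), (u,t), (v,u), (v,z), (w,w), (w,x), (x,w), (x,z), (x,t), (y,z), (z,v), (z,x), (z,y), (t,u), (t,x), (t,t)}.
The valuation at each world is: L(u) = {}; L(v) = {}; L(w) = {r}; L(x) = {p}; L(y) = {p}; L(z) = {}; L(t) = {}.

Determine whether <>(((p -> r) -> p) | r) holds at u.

Recall that <>ψ holds at a world iff ψ holds at some accessible world.
At u: <>(((p -> r) -> p) | r) requires ((p -> r) -> p) | r at some successor in {v, t}.
  At v: ((p -> r) -> p) | r is false.
  At t: ((p -> r) -> p) | r is false.
So <>(((p -> r) -> p) | r) is false at u.

No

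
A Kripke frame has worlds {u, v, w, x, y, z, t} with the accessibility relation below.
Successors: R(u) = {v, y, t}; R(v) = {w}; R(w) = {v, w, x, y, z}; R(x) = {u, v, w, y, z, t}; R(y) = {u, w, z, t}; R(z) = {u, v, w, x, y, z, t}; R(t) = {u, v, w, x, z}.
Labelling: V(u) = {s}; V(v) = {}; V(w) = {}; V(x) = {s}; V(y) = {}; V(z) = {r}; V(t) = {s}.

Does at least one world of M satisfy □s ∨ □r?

No

Recall that □ψ holds at a world iff ψ holds at every accessible world, and ◇ψ holds iff ψ holds at some accessible world.
Let φ = □s ∨ □r. Evaluate φ at each world:
  u (successors {v, y, t}): φ is false.
  v (successors {w}): φ is false.
  w (successors {v, w, x, y, z}): φ is false.
  x (successors {u, v, w, y, z, t}): φ is false.
  y (successors {u, w, z, t}): φ is false.
  z (successors {u, v, w, x, y, z, t}): φ is false.
  t (successors {u, v, w, x, z}): φ is false.
For instance, at u:
  At u: □s is false, □r is false, so □s ∨ □r is false.
    At u: □s requires s at every successor {v, y, t}.
      s fails at v, so □s is false at u.
    At u: □r requires r at every successor {v, y, t}.
      r fails at v, so □r is false at u.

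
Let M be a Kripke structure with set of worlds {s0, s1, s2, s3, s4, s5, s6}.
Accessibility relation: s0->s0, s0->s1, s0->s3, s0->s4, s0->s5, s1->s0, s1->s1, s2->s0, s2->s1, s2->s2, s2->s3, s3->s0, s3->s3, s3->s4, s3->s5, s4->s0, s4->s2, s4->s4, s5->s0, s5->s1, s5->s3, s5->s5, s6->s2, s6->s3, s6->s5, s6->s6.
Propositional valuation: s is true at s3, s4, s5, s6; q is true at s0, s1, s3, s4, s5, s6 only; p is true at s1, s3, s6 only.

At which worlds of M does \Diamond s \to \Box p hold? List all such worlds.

Let φ = \Diamond s \to \Box p. Evaluate φ at each world:
  s0 (successors {s0, s1, s3, s4, s5}): φ is false.
  s1 (successors {s0, s1}): φ is true.
  s2 (successors {s0, s1, s2, s3}): φ is false.
  s3 (successors {s0, s3, s4, s5}): φ is false.
  s4 (successors {s0, s2, s4}): φ is false.
  s5 (successors {s0, s1, s3, s5}): φ is false.
  s6 (successors {s2, s3, s5, s6}): φ is false.
For instance, at s6:
  At s6: \Diamond s is true, \Box p is false, so \Diamond s \to \Box p is false.
    At s6: \Diamond s requires s at some successor in {s2, s3, s5, s6}.
      s holds at s3, so \Diamond s is true at s6.
    At s6: \Box p requires p at every successor {s2, s3, s5, s6}.
      p fails at s2, so \Box p is false at s6.
Satisfying worlds: {s1}

s1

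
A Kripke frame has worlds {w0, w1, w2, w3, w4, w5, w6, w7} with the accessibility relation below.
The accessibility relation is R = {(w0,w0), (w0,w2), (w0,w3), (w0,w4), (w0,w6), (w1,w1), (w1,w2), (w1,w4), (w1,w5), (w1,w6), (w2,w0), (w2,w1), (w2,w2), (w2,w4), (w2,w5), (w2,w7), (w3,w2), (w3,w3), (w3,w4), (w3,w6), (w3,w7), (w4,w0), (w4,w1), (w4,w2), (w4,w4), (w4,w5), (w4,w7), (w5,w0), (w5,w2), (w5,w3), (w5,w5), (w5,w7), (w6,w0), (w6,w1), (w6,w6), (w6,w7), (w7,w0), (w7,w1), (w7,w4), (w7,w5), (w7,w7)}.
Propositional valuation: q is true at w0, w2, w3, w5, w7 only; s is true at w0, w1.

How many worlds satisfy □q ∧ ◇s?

Let φ = □q ∧ ◇s. Evaluate φ at each world:
  w0 (successors {w0, w2, w3, w4, w6}): φ is false.
  w1 (successors {w1, w2, w4, w5, w6}): φ is false.
  w2 (successors {w0, w1, w2, w4, w5, w7}): φ is false.
  w3 (successors {w2, w3, w4, w6, w7}): φ is false.
  w4 (successors {w0, w1, w2, w4, w5, w7}): φ is false.
  w5 (successors {w0, w2, w3, w5, w7}): φ is true.
  w6 (successors {w0, w1, w6, w7}): φ is false.
  w7 (successors {w0, w1, w4, w5, w7}): φ is false.
For instance, at w5:
  At w5: □q is true, ◇s is true, so □q ∧ ◇s is true.
    At w5: □q requires q at every successor {w0, w2, w3, w5, w7}.
      At w0: q is true.
      At w2: q is true.
      At w3: q is true.
      At w5: q is true.
      At w7: q is true.
    So □q is true at w5.
    At w5: ◇s requires s at some successor in {w0, w2, w3, w5, w7}.
      s holds at w0, so ◇s is true at w5.
Satisfying worlds: {w5}

1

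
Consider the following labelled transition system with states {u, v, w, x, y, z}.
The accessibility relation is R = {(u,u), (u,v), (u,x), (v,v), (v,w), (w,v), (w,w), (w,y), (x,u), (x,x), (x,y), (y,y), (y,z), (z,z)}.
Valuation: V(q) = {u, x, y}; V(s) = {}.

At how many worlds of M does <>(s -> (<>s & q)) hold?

6

Let φ = <>(s -> (<>s & q)). Evaluate φ at each world:
  u (successors {u, v, x}): φ is true.
  v (successors {v, w}): φ is true.
  w (successors {v, w, y}): φ is true.
  x (successors {u, x, y}): φ is true.
  y (successors {y, z}): φ is true.
  z (successors {z}): φ is true.
For instance, at v:
  At v: <>(s -> (<>s & q)) requires s -> (<>s & q) at some successor in {v, w}.
    s -> (<>s & q) holds at v, so <>(s -> (<>s & q)) is true at v.
      At v: s is false, <>s & q is false, so s -> (<>s & q) is true.
Satisfying worlds: {u, v, w, x, y, z}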